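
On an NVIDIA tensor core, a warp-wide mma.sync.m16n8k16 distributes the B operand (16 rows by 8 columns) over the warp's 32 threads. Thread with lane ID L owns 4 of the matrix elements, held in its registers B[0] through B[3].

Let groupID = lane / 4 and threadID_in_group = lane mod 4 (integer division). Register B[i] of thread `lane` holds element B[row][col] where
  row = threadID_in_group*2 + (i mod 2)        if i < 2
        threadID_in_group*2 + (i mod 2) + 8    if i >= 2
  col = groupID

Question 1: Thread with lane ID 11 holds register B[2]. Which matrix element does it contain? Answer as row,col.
L=11=>grp=11>>2=2, tig=11&3=3
[2]=>row 3·2+0+8=14  col grp=2

14,2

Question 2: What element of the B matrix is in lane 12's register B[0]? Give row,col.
0,3

L=12->g=12>>2=3, t=12&3=0
[0]->row 0·2+0+0=0  col g=3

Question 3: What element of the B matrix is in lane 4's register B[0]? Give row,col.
0,1

lane 4->4/4=1, 4 mod 4=0
i=0  r:2·0+0+0->0  c:1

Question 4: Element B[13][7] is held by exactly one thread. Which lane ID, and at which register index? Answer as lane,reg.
c=7⇒gr=7  r=13⇒Rb=1,th=2,odd=1
L=7*4+2=30  i=1*2+1=3

30,3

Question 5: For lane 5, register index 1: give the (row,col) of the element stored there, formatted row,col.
lane 5: grp=1 (5/4), tig=1 (5%4)
i=1: r=1*2+1+0=3, c=grp=1

3,1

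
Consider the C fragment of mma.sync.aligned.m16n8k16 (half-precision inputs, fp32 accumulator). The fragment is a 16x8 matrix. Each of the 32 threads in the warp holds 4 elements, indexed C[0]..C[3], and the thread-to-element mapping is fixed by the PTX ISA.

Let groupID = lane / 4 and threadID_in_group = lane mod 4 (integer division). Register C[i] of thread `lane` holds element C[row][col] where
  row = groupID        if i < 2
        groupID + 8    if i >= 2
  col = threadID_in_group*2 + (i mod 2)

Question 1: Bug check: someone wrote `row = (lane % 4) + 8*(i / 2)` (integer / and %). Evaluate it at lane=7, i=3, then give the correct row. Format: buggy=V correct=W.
buggy=11 correct=9

`(lane % 4) + 8*(i / 2)`[7,3]⇒11
lane 7: gr=1 (7/4), th=3 (7%4)
i=3: r=1+8=9, c=3*2+1=7
row: 11 vs 9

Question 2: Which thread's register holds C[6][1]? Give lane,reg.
r: 6->gid=6,r8=0  c: 1->tid=0,i&1=1
L=6*4+0=24  i=0*2+1=1

24,1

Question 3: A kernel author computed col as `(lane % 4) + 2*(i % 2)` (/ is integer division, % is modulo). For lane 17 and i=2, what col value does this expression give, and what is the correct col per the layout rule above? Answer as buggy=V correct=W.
`(lane % 4) + 2*(i % 2)`[17,2]→1
lane 17→17/4=4, 17 mod 4=1
i=2  r:4+8→12  c:2·1+0→2
col: 1 vs 2

buggy=1 correct=2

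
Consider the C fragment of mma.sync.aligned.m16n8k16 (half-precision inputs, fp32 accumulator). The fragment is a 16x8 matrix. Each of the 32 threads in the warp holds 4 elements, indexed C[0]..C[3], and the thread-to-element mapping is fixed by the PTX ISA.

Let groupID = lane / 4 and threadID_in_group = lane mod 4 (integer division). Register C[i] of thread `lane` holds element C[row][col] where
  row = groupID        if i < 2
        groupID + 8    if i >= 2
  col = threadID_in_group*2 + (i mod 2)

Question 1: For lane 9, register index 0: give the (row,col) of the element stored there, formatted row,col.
9: gr=2,th=1
[0] (2+0,1*2+0) = (2,2)

2,2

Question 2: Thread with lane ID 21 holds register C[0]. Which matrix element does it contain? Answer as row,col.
5,2

lane 21: grp=5 (21/4), tig=1 (21%4)
i=0: r=5+0=5, c=1*2+0=2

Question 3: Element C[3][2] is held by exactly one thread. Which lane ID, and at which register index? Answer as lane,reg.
r: 3->gid=3,r8=0  c: 2->tid=1,i&1=0
L=3*4+1=13  i=0*2+0=0

13,0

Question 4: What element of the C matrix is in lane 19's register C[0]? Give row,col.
19: grp=4,tig=3
[0] (4+0,3*2+0) = (4,6)

4,6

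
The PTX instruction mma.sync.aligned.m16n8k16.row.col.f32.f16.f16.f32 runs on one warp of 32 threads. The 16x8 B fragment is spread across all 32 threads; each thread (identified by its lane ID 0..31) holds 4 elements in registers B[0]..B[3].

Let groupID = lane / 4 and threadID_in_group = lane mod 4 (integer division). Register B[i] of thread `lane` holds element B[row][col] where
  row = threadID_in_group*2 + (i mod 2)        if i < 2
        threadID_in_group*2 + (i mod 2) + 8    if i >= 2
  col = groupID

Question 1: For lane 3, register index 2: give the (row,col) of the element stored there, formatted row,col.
L=3=>grp=3>>2=0, tig=3&3=3
[2]=>row 3·2+0+8=14  col grp=0

14,0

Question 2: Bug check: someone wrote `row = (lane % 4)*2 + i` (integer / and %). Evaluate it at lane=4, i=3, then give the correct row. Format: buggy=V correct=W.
buggy=3 correct=9

`(lane % 4)*2 + i`[4,3]->3
4: gid=1,tid=0
[3] (0*2+1+8,1) = (9,1)
row: 3 vs 9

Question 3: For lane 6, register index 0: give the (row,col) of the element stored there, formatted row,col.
4,1

L=6->g=6>>2=1, t=6&3=2
[0]->row 2·2+0+0=4  col g=1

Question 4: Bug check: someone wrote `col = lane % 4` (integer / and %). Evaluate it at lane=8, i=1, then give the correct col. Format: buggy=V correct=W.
buggy=0 correct=2

`lane % 4`[8,1]->0
L=8->g=8>>2=2, t=8&3=0
[1]->row 0·2+1+0=1  col g=2
col: 0 vs 2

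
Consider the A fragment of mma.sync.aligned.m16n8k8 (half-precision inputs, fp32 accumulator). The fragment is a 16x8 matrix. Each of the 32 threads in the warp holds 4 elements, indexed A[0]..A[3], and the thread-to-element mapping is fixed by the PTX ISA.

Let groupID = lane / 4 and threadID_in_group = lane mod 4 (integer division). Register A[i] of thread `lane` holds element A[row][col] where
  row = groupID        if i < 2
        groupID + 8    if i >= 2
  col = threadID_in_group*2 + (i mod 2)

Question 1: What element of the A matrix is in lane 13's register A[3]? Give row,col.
lane 13: G=3 (13/4), T=1 (13%4)
i=3: r=3+8=11, c=1*2+1=3

11,3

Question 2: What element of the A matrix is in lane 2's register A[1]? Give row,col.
0,5

2: grp=0,tig=2
[1] (0+0,2*2+1) = (0,5)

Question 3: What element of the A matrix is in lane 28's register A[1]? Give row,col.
lane 28: G=7 (28/4), T=0 (28%4)
i=1: r=7+0=7, c=0*2+1=1

7,1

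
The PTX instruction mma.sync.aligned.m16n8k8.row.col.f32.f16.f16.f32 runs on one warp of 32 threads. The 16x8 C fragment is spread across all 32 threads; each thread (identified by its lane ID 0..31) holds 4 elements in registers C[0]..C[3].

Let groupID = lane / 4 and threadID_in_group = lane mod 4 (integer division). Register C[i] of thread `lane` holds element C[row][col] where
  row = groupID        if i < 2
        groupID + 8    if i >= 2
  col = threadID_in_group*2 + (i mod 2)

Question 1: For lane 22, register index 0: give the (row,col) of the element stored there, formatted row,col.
5,4

22: gr=5,th=2
[0] (5+0,2*2+0) = (5,4)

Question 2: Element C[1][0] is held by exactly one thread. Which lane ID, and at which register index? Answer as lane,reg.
4,0

r: 1->gid=1,r8=0  c: 0->tid=0,i&1=0
L=1*4+0=4  i=0*2+0=0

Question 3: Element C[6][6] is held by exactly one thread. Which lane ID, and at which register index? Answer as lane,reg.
27,0

r=6->g=6,rb=0  c=6->t=3,b0=0
L=6*4+3=27  i=0*2+0=0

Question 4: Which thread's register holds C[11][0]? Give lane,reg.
r=11->g=3,rb=1  c=0->t=0,b0=0
L=3*4+0=12  i=1*2+0=2

12,2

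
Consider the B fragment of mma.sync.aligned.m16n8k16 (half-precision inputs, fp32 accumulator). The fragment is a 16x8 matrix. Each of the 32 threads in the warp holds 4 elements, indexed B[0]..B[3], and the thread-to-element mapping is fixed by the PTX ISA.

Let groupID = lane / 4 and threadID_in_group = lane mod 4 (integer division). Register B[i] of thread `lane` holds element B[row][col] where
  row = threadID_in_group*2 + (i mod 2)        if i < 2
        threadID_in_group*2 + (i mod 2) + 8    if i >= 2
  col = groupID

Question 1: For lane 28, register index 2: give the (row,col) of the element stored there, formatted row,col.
8,7

L=28=>grp=28>>2=7, tig=28&3=0
[2]=>row 0·2+0+8=8  col grp=7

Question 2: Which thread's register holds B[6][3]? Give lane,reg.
15,0

c=3⇒gr=3  r=6⇒Rb=0,th=3,odd=0
L=3*4+3=15  i=0*2+0=0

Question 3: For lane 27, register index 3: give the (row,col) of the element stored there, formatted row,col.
15,6

lane 27: grp=6 (27/4), tig=3 (27%4)
i=3: r=3*2+1+8=15, c=grp=6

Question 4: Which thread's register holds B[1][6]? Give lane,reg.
24,1

c:6=>grp=6  r:1=>rB=0,tig=0,lo=1
L=6*4+0=24  i=0*2+1=1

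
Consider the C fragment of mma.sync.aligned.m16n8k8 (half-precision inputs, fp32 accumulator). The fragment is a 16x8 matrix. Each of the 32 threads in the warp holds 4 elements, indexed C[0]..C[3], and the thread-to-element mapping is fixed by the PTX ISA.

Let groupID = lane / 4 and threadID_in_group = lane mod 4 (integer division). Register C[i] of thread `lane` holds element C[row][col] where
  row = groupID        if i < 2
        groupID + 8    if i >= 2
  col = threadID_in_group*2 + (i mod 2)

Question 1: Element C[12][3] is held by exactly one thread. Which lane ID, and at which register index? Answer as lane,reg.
17,3

r=12->g=4,rb=1  c=3->t=1,b0=1
L=4*4+1=17  i=1*2+1=3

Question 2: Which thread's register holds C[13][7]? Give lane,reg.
23,3

r:13=>grp=5,rB=1  c:7=>tig=3,lo=1
L=5*4+3=23  i=1*2+1=3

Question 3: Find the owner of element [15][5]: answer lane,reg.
30,3

r=15→G=7,rhi=1  c=5→T=2,p=1
L=7*4+2=30  i=1*2+1=3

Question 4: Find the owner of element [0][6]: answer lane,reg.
3,0

r:0=>grp=0,rB=0  c:6=>tig=3,lo=0
L=0*4+3=3  i=0*2+0=0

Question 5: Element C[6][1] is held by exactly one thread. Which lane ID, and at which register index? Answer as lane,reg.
24,1

r:6=>grp=6,rB=0  c:1=>tig=0,lo=1
L=6*4+0=24  i=0*2+1=1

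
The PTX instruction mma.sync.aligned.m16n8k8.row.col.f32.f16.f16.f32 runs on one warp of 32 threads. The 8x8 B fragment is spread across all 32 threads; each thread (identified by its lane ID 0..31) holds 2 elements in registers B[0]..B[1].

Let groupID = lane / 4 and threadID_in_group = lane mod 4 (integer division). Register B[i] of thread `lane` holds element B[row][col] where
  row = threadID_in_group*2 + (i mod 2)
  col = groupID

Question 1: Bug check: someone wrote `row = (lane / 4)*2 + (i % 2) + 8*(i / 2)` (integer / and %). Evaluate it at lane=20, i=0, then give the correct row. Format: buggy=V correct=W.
`(lane / 4)*2 + (i % 2) + 8*(i / 2)`[20,0]→10
20: G=5,T=0
[0] (0*2+0,5) = (0,5)
row: 10 vs 0

buggy=10 correct=0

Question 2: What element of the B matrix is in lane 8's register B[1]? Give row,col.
1,2

lane 8: g=2 (8/4), t=0 (8%4)
i=1: r=0*2+1=1, c=g=2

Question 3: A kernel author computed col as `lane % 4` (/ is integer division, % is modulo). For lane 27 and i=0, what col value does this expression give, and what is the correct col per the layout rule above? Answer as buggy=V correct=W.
`lane % 4`[27,0]→3
L=27→G=27>>2=6, T=27&3=3
[0]→row 3·2+0=6  col G=6
col: 3 vs 6

buggy=3 correct=6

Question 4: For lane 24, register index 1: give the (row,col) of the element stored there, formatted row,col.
24: gid=6,tid=0
[1] (0*2+1,6) = (1,6)

1,6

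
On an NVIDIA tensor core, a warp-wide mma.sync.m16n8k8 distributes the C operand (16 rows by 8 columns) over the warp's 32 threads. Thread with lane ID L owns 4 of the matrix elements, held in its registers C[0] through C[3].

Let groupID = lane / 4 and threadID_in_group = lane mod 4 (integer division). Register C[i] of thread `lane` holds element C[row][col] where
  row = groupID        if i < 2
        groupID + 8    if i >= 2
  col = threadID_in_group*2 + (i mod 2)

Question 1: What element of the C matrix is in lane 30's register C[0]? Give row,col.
7,4

lane 30: gid=7 (30/4), tid=2 (30%4)
i=0: r=7+0=7, c=2*2+0=4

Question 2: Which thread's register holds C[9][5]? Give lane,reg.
6,3

r=9→G=1,rhi=1  c=5→T=2,p=1
L=1*4+2=6  i=1*2+1=3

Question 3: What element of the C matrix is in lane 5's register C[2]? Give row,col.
9,2

L=5->g=5>>2=1, t=5&3=1
[2]->row 1+8=9  col 1·2+0=2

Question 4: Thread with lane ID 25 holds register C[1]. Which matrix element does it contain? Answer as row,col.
lane 25: gid=6 (25/4), tid=1 (25%4)
i=1: r=6+0=6, c=1*2+1=3

6,3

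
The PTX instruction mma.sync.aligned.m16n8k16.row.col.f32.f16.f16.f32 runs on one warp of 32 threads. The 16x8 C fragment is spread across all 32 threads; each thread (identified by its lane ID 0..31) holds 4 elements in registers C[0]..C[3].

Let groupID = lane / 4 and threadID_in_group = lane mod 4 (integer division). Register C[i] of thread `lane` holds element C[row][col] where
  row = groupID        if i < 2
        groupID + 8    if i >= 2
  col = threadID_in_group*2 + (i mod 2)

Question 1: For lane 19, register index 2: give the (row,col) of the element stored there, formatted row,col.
12,6

lane 19: gid=4 (19/4), tid=3 (19%4)
i=2: r=4+8=12, c=3*2+0=6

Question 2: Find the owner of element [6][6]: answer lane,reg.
27,0

r=6->g=6,rb=0  c=6->t=3,b0=0
L=6*4+3=27  i=0*2+0=0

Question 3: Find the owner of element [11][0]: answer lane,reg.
12,2

r:11=>grp=3,rB=1  c:0=>tig=0,lo=0
L=3*4+0=12  i=1*2+0=2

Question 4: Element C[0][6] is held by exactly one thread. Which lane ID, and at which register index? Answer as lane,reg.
3,0

r=0⇒gr=0,Rb=0  c=6⇒th=3,odd=0
L=0*4+3=3  i=0*2+0=0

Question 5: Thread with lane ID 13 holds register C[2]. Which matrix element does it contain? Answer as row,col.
lane 13->13/4=3, 13 mod 4=1
i=2  r:3+8->11  c:2·1+0->2

11,2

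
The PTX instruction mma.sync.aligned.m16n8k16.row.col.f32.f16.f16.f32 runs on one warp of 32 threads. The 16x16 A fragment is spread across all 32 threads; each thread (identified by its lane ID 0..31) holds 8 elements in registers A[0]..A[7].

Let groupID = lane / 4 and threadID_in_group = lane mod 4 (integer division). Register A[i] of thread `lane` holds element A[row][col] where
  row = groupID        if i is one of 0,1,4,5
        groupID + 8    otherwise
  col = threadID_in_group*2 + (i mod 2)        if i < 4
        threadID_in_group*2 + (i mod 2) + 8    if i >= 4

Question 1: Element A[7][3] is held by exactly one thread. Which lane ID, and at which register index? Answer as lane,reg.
r: 7->gid=7,r8=0  c: 3->c8=0,tid=1,i&1=1
L=7*4+1=29  i=0*4+0*2+1=1

29,1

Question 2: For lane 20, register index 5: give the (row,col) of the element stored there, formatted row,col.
5,9

L=20=>grp=20>>2=5, tig=20&3=0
[5]=>row 5+0=5  col 0·2+1+8=9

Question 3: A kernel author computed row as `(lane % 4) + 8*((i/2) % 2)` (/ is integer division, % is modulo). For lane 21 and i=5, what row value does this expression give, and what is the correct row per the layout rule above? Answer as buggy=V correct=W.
buggy=1 correct=5

`(lane % 4) + 8*((i/2) % 2)`[21,5]⇒1
L=21⇒gr=21>>2=5, th=21&3=1
[5]⇒row 5+0=5  col 1·2+1+8=11
row: 1 vs 5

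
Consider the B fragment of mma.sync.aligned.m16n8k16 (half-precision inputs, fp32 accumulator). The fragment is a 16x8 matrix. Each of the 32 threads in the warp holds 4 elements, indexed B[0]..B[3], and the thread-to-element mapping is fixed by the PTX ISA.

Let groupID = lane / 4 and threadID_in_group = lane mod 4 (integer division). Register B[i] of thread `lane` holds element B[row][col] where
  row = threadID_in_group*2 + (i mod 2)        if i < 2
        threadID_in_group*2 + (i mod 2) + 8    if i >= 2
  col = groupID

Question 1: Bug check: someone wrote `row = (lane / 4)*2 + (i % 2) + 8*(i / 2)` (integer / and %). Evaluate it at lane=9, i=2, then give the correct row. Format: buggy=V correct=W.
buggy=12 correct=10

`(lane / 4)*2 + (i % 2) + 8*(i / 2)`[9,2]->12
L=9->gid=9>>2=2, tid=9&3=1
[2]->row 1·2+0+8=10  col gid=2
row: 12 vs 10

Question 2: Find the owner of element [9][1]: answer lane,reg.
4,3

c=1⇒gr=1  r=9⇒Rb=1,th=0,odd=1
L=1*4+0=4  i=1*2+1=3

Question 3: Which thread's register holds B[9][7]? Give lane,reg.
28,3

c:7=>grp=7  r:9=>rB=1,tig=0,lo=1
L=7*4+0=28  i=1*2+1=3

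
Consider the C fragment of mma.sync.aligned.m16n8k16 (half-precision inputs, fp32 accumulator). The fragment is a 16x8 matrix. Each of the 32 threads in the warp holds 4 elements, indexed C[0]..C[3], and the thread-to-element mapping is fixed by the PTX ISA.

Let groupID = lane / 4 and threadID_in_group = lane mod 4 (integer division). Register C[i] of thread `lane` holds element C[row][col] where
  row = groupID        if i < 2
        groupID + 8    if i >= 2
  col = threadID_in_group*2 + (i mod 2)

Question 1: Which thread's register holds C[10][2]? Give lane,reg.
r=10→G=2,rhi=1  c=2→T=1,p=0
L=2*4+1=9  i=1*2+0=2

9,2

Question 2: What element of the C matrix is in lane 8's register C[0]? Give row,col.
L=8⇒gr=8>>2=2, th=8&3=0
[0]⇒row 2+0=2  col 0·2+0=0

2,0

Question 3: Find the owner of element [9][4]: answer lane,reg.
6,2

r=9→G=1,rhi=1  c=4→T=2,p=0
L=1*4+2=6  i=1*2+0=2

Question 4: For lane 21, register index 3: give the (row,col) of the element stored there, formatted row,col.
L=21=>grp=21>>2=5, tig=21&3=1
[3]=>row 5+8=13  col 1·2+1=3

13,3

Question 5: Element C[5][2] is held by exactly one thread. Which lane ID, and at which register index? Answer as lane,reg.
21,0

r=5->g=5,rb=0  c=2->t=1,b0=0
L=5*4+1=21  i=0*2+0=0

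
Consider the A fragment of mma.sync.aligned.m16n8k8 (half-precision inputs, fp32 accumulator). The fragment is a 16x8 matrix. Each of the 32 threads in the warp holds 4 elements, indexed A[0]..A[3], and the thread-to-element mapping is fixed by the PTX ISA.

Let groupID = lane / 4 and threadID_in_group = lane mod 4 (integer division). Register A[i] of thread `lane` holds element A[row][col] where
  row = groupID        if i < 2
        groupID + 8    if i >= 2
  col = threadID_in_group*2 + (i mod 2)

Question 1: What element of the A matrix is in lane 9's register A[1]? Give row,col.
L=9→G=9>>2=2, T=9&3=1
[1]→row 2+0=2  col 1·2+1=3

2,3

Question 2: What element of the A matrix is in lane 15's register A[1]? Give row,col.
3,7

lane 15→15/4=3, 15 mod 4=3
i=1  r:3+0→3  c:2·3+1→7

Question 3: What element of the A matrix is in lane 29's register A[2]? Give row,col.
lane 29→29/4=7, 29 mod 4=1
i=2  r:7+8→15  c:2·1+0→2

15,2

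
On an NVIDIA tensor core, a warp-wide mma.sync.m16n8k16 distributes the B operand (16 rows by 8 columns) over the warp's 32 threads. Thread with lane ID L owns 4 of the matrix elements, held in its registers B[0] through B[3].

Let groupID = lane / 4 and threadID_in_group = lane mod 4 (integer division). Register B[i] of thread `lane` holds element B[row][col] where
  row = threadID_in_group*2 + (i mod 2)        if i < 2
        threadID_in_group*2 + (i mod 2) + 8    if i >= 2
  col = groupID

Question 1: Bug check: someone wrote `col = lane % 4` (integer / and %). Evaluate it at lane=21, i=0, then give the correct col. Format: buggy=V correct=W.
buggy=1 correct=5

`lane % 4`[21,0]→1
lane 21→21/4=5, 21 mod 4=1
i=0  r:2·1+0+0→2  c:5
col: 1 vs 5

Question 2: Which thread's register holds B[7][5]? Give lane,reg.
c=5⇒gr=5  r=7⇒Rb=0,th=3,odd=1
L=5*4+3=23  i=0*2+1=1

23,1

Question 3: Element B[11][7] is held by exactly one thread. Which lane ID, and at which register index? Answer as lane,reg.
c=7⇒gr=7  r=11⇒Rb=1,th=1,odd=1
L=7*4+1=29  i=1*2+1=3

29,3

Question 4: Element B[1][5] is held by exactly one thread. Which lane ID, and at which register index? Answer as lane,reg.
20,1

c=5⇒gr=5  r=1⇒Rb=0,th=0,odd=1
L=5*4+0=20  i=0*2+1=1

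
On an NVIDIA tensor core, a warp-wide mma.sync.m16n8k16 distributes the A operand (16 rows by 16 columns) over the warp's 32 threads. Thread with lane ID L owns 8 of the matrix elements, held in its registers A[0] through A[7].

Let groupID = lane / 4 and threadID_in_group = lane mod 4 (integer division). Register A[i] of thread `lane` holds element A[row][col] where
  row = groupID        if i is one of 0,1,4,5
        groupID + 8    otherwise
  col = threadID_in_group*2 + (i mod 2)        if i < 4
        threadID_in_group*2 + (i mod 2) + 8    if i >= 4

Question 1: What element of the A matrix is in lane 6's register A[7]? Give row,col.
9,13

lane 6: G=1 (6/4), T=2 (6%4)
i=7: r=1+8=9, c=2*2+1+8=13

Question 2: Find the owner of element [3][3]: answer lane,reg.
13,1

r=3->g=3,rb=0  c=3->cb=0,t=1,b0=1
L=3*4+1=13  i=0*4+0*2+1=1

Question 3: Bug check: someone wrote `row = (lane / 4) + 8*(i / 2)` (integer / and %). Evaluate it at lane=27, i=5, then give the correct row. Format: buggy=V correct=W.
`(lane / 4) + 8*(i / 2)`[27,5]→22
lane 27→27/4=6, 27 mod 4=3
i=5  r:6+0→6  c:2·3+1+8→15
row: 22 vs 6

buggy=22 correct=6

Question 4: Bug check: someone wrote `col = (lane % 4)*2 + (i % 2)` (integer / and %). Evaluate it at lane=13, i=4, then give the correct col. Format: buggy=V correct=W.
`(lane % 4)*2 + (i % 2)`[13,4]⇒2
13: gr=3,th=1
[4] (3+0,1*2+0+8) = (3,10)
col: 2 vs 10

buggy=2 correct=10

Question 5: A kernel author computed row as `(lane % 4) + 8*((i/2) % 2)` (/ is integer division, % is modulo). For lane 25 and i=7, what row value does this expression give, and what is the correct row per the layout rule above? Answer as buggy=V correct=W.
`(lane % 4) + 8*((i/2) % 2)`[25,7]->9
lane 25: g=6 (25/4), t=1 (25%4)
i=7: r=6+8=14, c=1*2+1+8=11
row: 9 vs 14

buggy=9 correct=14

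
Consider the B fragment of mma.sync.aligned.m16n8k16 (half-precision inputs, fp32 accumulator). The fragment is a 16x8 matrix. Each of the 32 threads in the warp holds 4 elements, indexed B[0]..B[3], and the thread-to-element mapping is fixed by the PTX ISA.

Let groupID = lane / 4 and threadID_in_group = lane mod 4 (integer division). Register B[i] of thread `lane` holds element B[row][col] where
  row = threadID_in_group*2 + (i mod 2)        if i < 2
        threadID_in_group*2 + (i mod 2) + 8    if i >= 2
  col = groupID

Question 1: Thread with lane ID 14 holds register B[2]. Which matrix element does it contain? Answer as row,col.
12,3

14: G=3,T=2
[2] (2*2+0+8,3) = (12,3)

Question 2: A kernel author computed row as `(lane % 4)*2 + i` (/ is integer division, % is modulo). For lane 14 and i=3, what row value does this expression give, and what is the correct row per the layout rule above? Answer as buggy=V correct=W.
buggy=7 correct=13

`(lane % 4)*2 + i`[14,3]->7
L=14->g=14>>2=3, t=14&3=2
[3]->row 2·2+1+8=13  col g=3
row: 7 vs 13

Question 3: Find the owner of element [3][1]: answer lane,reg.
5,1

c:1=>grp=1  r:3=>rB=0,tig=1,lo=1
L=1*4+1=5  i=0*2+1=1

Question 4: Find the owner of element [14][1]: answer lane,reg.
c: 1->gid=1  r: 14->r8=1,tid=3,i&1=0
L=1*4+3=7  i=1*2+0=2

7,2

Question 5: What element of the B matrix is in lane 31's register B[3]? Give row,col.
lane 31: G=7 (31/4), T=3 (31%4)
i=3: r=3*2+1+8=15, c=G=7

15,7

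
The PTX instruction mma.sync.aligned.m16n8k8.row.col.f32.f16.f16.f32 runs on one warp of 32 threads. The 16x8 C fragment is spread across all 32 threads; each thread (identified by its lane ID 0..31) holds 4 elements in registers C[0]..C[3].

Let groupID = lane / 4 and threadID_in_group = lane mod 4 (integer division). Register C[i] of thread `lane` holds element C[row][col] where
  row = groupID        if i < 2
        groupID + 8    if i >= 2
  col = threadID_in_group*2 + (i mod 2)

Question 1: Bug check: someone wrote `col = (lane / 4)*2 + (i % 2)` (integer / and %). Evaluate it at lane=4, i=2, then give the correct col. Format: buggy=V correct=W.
`(lane / 4)*2 + (i % 2)`[4,2]⇒2
L=4⇒gr=4>>2=1, th=4&3=0
[2]⇒row 1+8=9  col 0·2+0=0
col: 2 vs 0

buggy=2 correct=0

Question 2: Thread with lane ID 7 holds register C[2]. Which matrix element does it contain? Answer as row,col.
lane 7→7/4=1, 7 mod 4=3
i=2  r:1+8→9  c:2·3+0→6

9,6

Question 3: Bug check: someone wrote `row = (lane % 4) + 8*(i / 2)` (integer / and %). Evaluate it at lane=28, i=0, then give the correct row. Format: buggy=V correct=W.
buggy=0 correct=7

`(lane % 4) + 8*(i / 2)`[28,0]->0
lane 28: g=7 (28/4), t=0 (28%4)
i=0: r=7+0=7, c=0*2+0=0
row: 0 vs 7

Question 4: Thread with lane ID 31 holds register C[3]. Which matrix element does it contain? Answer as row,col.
15,7

lane 31: gr=7 (31/4), th=3 (31%4)
i=3: r=7+8=15, c=3*2+1=7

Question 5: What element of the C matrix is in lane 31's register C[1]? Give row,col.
lane 31->31/4=7, 31 mod 4=3
i=1  r:7+0->7  c:2·3+1->7

7,7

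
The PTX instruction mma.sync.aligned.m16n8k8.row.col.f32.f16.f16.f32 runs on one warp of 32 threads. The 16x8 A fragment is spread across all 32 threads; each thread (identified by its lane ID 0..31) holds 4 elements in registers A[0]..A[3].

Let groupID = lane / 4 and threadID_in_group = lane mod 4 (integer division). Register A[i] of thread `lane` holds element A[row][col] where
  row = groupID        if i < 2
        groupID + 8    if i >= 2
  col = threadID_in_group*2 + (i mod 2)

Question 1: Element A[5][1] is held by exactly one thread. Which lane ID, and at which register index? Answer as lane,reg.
20,1

r=5→G=5,rhi=0  c=1→T=0,p=1
L=5*4+0=20  i=0*2+1=1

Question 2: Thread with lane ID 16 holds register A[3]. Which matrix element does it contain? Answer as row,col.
lane 16: gr=4 (16/4), th=0 (16%4)
i=3: r=4+8=12, c=0*2+1=1

12,1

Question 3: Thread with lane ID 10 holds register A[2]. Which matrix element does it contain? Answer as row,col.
lane 10⇒10/4=2, 10 mod 4=2
i=2  r:2+8⇒10  c:2·2+0⇒4

10,4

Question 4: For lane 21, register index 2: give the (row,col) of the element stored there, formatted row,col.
L=21⇒gr=21>>2=5, th=21&3=1
[2]⇒row 5+8=13  col 1·2+0=2

13,2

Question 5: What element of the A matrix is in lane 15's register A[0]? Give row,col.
lane 15: g=3 (15/4), t=3 (15%4)
i=0: r=3+0=3, c=3*2+0=6

3,6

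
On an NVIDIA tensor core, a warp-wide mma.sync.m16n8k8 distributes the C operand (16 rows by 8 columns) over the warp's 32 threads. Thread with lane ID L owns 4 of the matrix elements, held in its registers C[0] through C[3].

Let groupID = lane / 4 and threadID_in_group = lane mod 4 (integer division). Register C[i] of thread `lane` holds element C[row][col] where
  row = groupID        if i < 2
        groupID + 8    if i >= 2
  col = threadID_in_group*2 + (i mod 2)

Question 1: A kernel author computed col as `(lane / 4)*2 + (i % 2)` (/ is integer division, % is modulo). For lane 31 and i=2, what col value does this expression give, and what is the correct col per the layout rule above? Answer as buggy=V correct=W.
buggy=14 correct=6

`(lane / 4)*2 + (i % 2)`[31,2]=>14
lane 31=>31/4=7, 31 mod 4=3
i=2  r:7+8=>15  c:2·3+0=>6
col: 14 vs 6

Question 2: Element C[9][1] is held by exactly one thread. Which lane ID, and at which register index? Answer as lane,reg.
4,3

r: 9->gid=1,r8=1  c: 1->tid=0,i&1=1
L=1*4+0=4  i=1*2+1=3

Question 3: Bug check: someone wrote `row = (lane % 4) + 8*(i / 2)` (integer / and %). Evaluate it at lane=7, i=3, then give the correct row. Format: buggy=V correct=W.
buggy=11 correct=9

`(lane % 4) + 8*(i / 2)`[7,3]=>11
lane 7=>7/4=1, 7 mod 4=3
i=3  r:1+8=>9  c:2·3+1=>7
row: 11 vs 9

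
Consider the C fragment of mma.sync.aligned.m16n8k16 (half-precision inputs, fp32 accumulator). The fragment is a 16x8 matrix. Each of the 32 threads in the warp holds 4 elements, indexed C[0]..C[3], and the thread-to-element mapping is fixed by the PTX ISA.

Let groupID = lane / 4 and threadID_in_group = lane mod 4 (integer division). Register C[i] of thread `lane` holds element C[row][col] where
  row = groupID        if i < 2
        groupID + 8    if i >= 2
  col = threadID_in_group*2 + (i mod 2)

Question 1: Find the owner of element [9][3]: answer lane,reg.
r=9→G=1,rhi=1  c=3→T=1,p=1
L=1*4+1=5  i=1*2+1=3

5,3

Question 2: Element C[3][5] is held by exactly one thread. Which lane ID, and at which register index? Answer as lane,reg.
r=3⇒gr=3,Rb=0  c=5⇒th=2,odd=1
L=3*4+2=14  i=0*2+1=1

14,1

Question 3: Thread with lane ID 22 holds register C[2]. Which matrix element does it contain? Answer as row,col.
13,4

lane 22: gr=5 (22/4), th=2 (22%4)
i=2: r=5+8=13, c=2*2+0=4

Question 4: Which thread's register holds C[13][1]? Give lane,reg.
20,3

r: 13->gid=5,r8=1  c: 1->tid=0,i&1=1
L=5*4+0=20  i=1*2+1=3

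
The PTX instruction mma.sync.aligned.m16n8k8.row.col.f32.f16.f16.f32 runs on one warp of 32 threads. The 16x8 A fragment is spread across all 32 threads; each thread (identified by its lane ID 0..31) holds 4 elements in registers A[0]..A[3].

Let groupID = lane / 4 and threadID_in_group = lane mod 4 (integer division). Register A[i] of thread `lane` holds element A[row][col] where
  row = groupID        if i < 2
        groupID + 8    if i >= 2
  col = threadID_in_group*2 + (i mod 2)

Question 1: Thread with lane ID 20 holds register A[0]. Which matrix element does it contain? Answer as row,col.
5,0

lane 20=>20/4=5, 20 mod 4=0
i=0  r:5+0=>5  c:2·0+0=>0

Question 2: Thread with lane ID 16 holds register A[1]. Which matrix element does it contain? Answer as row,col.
4,1

lane 16: g=4 (16/4), t=0 (16%4)
i=1: r=4+0=4, c=0*2+1=1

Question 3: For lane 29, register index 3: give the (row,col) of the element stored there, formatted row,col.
lane 29⇒29/4=7, 29 mod 4=1
i=3  r:7+8⇒15  c:2·1+1⇒3

15,3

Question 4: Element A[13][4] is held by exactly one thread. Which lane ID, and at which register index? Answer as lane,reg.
22,2

r:13=>grp=5,rB=1  c:4=>tig=2,lo=0
L=5*4+2=22  i=1*2+0=2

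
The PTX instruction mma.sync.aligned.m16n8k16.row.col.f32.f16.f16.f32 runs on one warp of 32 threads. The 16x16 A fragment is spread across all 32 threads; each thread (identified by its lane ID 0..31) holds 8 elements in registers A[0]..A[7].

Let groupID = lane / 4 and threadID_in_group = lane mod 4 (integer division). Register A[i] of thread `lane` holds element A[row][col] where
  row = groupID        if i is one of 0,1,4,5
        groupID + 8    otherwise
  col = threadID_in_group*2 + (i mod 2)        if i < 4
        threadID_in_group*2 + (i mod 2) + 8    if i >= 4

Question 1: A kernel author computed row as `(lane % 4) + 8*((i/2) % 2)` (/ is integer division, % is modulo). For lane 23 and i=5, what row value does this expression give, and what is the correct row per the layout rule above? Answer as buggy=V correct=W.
buggy=3 correct=5

`(lane % 4) + 8*((i/2) % 2)`[23,5]->3
lane 23: g=5 (23/4), t=3 (23%4)
i=5: r=5+0=5, c=3*2+1+8=15
row: 3 vs 5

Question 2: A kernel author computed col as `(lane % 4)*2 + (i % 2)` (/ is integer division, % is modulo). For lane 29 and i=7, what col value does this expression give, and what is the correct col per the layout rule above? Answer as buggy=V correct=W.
`(lane % 4)*2 + (i % 2)`[29,7]→3
L=29→G=29>>2=7, T=29&3=1
[7]→row 7+8=15  col 1·2+1+8=11
col: 3 vs 11

buggy=3 correct=11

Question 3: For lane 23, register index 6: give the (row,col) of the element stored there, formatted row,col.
L=23=>grp=23>>2=5, tig=23&3=3
[6]=>row 5+8=13  col 3·2+0+8=14

13,14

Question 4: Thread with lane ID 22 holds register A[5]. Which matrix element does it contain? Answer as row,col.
22: grp=5,tig=2
[5] (5+0,2*2+1+8) = (5,13)

5,13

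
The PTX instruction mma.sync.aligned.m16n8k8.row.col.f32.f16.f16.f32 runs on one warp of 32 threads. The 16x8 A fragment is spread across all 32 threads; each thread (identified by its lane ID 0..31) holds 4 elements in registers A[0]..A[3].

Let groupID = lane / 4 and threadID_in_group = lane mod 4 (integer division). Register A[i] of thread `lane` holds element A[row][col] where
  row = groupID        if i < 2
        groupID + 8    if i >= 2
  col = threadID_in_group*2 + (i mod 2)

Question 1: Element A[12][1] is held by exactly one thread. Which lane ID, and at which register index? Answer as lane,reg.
16,3

r:12=>grp=4,rB=1  c:1=>tig=0,lo=1
L=4*4+0=16  i=1*2+1=3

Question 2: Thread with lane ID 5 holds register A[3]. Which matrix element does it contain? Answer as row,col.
5: grp=1,tig=1
[3] (1+8,1*2+1) = (9,3)

9,3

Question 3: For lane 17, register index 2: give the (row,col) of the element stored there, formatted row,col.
L=17->gid=17>>2=4, tid=17&3=1
[2]->row 4+8=12  col 1·2+0=2

12,2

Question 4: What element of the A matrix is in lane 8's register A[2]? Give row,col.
10,0

L=8->gid=8>>2=2, tid=8&3=0
[2]->row 2+8=10  col 0·2+0=0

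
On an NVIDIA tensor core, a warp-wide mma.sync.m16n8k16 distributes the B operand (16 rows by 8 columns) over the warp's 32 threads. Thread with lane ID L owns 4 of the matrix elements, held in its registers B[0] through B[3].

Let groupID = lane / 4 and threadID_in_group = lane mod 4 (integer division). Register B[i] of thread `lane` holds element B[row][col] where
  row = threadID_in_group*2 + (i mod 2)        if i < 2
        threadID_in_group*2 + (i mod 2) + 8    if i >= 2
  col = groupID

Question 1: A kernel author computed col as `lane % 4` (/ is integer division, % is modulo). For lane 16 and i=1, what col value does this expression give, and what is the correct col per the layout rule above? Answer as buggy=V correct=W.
`lane % 4`[16,1]→0
lane 16→16/4=4, 16 mod 4=0
i=1  r:2·0+1+0→1  c:4
col: 0 vs 4

buggy=0 correct=4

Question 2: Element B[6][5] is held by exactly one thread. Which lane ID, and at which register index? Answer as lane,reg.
23,0

c=5->g=5  r=6->rb=0,t=3,b0=0
L=5*4+3=23  i=0*2+0=0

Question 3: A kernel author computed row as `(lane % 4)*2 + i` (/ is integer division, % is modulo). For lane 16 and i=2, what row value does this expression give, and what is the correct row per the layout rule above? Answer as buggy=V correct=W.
`(lane % 4)*2 + i`[16,2]⇒2
lane 16⇒16/4=4, 16 mod 4=0
i=2  r:2·0+0+8⇒8  c:4
row: 2 vs 8

buggy=2 correct=8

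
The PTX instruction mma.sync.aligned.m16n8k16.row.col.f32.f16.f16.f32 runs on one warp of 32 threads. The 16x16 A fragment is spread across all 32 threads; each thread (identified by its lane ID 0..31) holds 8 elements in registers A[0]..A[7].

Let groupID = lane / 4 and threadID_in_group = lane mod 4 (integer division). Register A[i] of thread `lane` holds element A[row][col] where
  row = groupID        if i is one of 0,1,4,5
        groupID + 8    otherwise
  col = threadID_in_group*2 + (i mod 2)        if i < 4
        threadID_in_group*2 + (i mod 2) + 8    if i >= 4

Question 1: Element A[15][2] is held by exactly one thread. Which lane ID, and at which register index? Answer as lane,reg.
29,2

r=15->g=7,rb=1  c=2->cb=0,t=1,b0=0
L=7*4+1=29  i=0*4+1*2+0=2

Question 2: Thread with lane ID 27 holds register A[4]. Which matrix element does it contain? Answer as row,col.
27: g=6,t=3
[4] (6+0,3*2+0+8) = (6,14)

6,14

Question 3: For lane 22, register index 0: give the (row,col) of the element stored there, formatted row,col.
L=22=>grp=22>>2=5, tig=22&3=2
[0]=>row 5+0=5  col 2·2+0+0=4

5,4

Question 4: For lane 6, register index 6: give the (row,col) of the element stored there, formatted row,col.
9,12

lane 6: grp=1 (6/4), tig=2 (6%4)
i=6: r=1+8=9, c=2*2+0+8=12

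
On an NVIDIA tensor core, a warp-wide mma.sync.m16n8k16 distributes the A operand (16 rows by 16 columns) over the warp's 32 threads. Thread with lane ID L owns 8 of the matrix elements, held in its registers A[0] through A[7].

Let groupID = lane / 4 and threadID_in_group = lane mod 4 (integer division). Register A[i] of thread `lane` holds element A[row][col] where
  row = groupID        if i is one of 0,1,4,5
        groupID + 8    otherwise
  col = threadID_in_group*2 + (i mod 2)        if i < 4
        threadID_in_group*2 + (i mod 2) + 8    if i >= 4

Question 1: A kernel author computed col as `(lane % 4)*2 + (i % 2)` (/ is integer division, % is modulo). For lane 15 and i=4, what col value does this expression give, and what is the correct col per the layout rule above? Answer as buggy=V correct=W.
`(lane % 4)*2 + (i % 2)`[15,4]→6
lane 15→15/4=3, 15 mod 4=3
i=4  r:3+0→3  c:2·3+0+8→14
col: 6 vs 14

buggy=6 correct=14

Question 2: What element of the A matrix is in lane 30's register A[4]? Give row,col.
30: G=7,T=2
[4] (7+0,2*2+0+8) = (7,12)

7,12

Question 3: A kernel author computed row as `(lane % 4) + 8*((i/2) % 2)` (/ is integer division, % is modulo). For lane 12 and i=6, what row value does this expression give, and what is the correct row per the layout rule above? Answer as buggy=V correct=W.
buggy=8 correct=11

`(lane % 4) + 8*((i/2) % 2)`[12,6]->8
L=12->gid=12>>2=3, tid=12&3=0
[6]->row 3+8=11  col 0·2+0+8=8
row: 8 vs 11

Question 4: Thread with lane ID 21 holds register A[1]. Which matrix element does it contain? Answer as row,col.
5,3

L=21=>grp=21>>2=5, tig=21&3=1
[1]=>row 5+0=5  col 1·2+1+0=3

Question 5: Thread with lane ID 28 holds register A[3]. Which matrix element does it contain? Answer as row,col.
15,1

L=28→G=28>>2=7, T=28&3=0
[3]→row 7+8=15  col 0·2+1+0=1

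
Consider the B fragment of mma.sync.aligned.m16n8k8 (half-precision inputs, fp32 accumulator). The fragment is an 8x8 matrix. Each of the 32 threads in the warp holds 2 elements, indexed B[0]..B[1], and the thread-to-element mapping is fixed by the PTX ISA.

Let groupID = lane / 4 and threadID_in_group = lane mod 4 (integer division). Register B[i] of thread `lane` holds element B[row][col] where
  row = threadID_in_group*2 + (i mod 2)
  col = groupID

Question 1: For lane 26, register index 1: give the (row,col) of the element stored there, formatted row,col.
5,6

L=26⇒gr=26>>2=6, th=26&3=2
[1]⇒row 2·2+1=5  col gr=6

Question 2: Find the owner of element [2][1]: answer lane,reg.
5,0

c:1=>grp=1  r:2=>tig=1,lo=0
L=1*4+1=5  i=0=0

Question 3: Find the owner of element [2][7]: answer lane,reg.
29,0

c=7->g=7  r=2->t=1,b0=0
L=7*4+1=29  i=0=0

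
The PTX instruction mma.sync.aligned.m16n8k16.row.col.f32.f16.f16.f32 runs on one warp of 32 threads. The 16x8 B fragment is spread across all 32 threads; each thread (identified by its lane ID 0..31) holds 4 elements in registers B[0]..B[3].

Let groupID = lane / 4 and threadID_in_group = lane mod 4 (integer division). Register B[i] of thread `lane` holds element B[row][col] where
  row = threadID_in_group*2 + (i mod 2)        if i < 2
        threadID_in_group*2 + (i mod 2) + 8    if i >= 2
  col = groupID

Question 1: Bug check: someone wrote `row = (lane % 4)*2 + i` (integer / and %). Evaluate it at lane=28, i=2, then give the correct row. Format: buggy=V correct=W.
buggy=2 correct=8

`(lane % 4)*2 + i`[28,2]->2
28: g=7,t=0
[2] (0*2+0+8,7) = (8,7)
row: 2 vs 8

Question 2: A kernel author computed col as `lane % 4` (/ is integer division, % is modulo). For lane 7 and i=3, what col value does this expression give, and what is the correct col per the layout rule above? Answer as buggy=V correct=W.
`lane % 4`[7,3]->3
lane 7: gid=1 (7/4), tid=3 (7%4)
i=3: r=3*2+1+8=15, c=gid=1
col: 3 vs 1

buggy=3 correct=1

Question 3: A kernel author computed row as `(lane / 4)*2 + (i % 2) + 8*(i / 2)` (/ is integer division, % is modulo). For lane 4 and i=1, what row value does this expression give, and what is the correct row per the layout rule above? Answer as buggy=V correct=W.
buggy=3 correct=1

`(lane / 4)*2 + (i % 2) + 8*(i / 2)`[4,1]->3
lane 4->4/4=1, 4 mod 4=0
i=1  r:2·0+1+0->1  c:1
row: 3 vs 1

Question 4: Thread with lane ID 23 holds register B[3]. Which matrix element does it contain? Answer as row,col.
15,5

23: G=5,T=3
[3] (3*2+1+8,5) = (15,5)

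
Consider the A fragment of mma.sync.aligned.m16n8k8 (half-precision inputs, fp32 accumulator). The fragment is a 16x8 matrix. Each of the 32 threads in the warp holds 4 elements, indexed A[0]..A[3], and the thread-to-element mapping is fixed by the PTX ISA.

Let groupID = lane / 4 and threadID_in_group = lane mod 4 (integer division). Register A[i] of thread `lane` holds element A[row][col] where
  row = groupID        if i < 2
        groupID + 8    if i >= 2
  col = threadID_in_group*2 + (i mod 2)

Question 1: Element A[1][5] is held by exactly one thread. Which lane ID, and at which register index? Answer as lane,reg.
6,1

r:1=>grp=1,rB=0  c:5=>tig=2,lo=1
L=1*4+2=6  i=0*2+1=1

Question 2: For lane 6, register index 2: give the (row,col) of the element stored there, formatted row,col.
L=6=>grp=6>>2=1, tig=6&3=2
[2]=>row 1+8=9  col 2·2+0=4

9,4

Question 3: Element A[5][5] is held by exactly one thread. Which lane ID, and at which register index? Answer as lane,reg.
r:5=>grp=5,rB=0  c:5=>tig=2,lo=1
L=5*4+2=22  i=0*2+1=1

22,1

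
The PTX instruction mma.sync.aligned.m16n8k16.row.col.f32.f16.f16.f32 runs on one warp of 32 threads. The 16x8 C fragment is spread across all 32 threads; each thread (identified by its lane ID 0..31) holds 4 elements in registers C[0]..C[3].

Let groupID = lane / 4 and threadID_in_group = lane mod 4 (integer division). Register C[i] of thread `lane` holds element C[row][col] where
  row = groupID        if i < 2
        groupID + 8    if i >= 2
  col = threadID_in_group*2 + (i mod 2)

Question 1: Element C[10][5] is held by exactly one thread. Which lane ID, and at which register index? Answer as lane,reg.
10,3

r=10→G=2,rhi=1  c=5→T=2,p=1
L=2*4+2=10  i=1*2+1=3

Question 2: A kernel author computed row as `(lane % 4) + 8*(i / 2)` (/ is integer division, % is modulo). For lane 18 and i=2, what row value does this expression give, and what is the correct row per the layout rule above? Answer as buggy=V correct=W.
buggy=10 correct=12

`(lane % 4) + 8*(i / 2)`[18,2]->10
lane 18: gid=4 (18/4), tid=2 (18%4)
i=2: r=4+8=12, c=2*2+0=4
row: 10 vs 12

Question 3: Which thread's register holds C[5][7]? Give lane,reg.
23,1

r:5=>grp=5,rB=0  c:7=>tig=3,lo=1
L=5*4+3=23  i=0*2+1=1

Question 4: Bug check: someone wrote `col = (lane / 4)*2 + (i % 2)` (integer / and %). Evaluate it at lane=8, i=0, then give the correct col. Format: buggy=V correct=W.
`(lane / 4)*2 + (i % 2)`[8,0]=>4
lane 8=>8/4=2, 8 mod 4=0
i=0  r:2+0=>2  c:2·0+0=>0
col: 4 vs 0

buggy=4 correct=0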